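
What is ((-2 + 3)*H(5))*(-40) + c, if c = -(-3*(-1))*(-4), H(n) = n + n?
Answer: -388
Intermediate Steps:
H(n) = 2*n
c = 12 (c = -3*(-4) = -1*(-12) = 12)
((-2 + 3)*H(5))*(-40) + c = ((-2 + 3)*(2*5))*(-40) + 12 = (1*10)*(-40) + 12 = 10*(-40) + 12 = -400 + 12 = -388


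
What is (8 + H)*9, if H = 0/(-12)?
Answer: 72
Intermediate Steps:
H = 0 (H = 0*(-1/12) = 0)
(8 + H)*9 = (8 + 0)*9 = 8*9 = 72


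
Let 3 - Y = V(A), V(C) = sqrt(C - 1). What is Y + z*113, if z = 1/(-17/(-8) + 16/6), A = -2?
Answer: 3057/115 - I*sqrt(3) ≈ 26.583 - 1.732*I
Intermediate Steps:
z = 24/115 (z = 1/(-17*(-1/8) + 16*(1/6)) = 1/(17/8 + 8/3) = 1/(115/24) = 24/115 ≈ 0.20870)
V(C) = sqrt(-1 + C)
Y = 3 - I*sqrt(3) (Y = 3 - sqrt(-1 - 2) = 3 - sqrt(-3) = 3 - I*sqrt(3) ≈ 3.0 - 1.732*I)
Y + z*113 = (3 - I*sqrt(3)) + (24/115)*113 = (3 - I*sqrt(3)) + 2712/115 = 3057/115 - I*sqrt(3)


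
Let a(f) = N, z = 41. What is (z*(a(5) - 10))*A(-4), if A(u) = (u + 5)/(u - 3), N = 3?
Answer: 41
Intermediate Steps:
a(f) = 3
A(u) = (5 + u)/(-3 + u)
(z*(a(5) - 10))*A(-4) = (41*(3 - 10))*((5 - 4)/(-3 - 4)) = (41*(-7))*(1/(-7)) = -(-41) = -287*(-⅐) = 41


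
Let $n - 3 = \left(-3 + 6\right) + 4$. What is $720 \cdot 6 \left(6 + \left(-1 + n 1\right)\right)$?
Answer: $64800$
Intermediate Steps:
$n = 10$ ($n = 3 + \left(\left(-3 + 6\right) + 4\right) = 3 + \left(3 + 4\right) = 3 + 7 = 10$)
$720 \cdot 6 \left(6 + \left(-1 + n 1\right)\right) = 720 \cdot 6 \left(6 + \left(-1 + 10 \cdot 1\right)\right) = 720 \cdot 6 \left(6 + \left(-1 + 10\right)\right) = 720 \cdot 6 \left(6 + 9\right) = 720 \cdot 6 \cdot 15 = 720 \cdot 90 = 64800$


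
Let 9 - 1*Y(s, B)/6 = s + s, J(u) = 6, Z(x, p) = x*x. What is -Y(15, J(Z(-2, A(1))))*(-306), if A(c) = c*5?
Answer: -38556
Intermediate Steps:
A(c) = 5*c
Z(x, p) = x²
Y(s, B) = 54 - 12*s (Y(s, B) = 54 - 6*(s + s) = 54 - 12*s)
-Y(15, J(Z(-2, A(1))))*(-306) = -(54 - 12*15)*(-306) = -(54 - 180)*(-306) = -(-126)*(-306) = -1*38556 = -38556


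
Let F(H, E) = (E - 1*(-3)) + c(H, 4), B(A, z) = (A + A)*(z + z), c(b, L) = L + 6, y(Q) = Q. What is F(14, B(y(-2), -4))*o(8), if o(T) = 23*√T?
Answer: 2070*√2 ≈ 2927.4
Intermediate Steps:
c(b, L) = 6 + L
B(A, z) = 4*A*z (B(A, z) = (2*A)*(2*z) = 4*A*z)
F(H, E) = 13 + E (F(H, E) = (E - 1*(-3)) + (6 + 4) = (E + 3) + 10 = (3 + E) + 10 = 13 + E)
F(14, B(y(-2), -4))*o(8) = (13 + 4*(-2)*(-4))*(23*√8) = (13 + 32)*(23*(2*√2)) = 45*(46*√2) = 2070*√2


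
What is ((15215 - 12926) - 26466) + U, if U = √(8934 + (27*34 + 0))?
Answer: -24177 + 2*√2463 ≈ -24078.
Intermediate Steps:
U = 2*√2463 (U = √(8934 + (918 + 0)) = √(8934 + 918) = √9852 = 2*√2463 ≈ 99.257)
((15215 - 12926) - 26466) + U = ((15215 - 12926) - 26466) + 2*√2463 = (2289 - 26466) + 2*√2463 = -24177 + 2*√2463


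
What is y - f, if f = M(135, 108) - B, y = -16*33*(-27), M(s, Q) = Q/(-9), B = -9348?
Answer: 4920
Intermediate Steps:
M(s, Q) = -Q/9 (M(s, Q) = Q*(-⅑) = -Q/9)
y = 14256 (y = -528*(-27) = 14256)
f = 9336 (f = -⅑*108 - 1*(-9348) = -12 + 9348 = 9336)
y - f = 14256 - 1*9336 = 14256 - 9336 = 4920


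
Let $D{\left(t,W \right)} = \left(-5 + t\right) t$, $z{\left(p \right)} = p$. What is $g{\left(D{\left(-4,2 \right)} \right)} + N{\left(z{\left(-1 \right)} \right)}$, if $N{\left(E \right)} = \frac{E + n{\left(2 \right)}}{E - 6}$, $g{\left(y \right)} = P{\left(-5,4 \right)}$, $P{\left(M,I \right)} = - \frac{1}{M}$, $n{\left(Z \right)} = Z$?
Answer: $\frac{2}{35} \approx 0.057143$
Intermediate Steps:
$D{\left(t,W \right)} = t \left(-5 + t\right)$
$g{\left(y \right)} = \frac{1}{5}$ ($g{\left(y \right)} = - \frac{1}{-5} = \left(-1\right) \left(- \frac{1}{5}\right) = \frac{1}{5}$)
$N{\left(E \right)} = \frac{2 + E}{-6 + E}$ ($N{\left(E \right)} = \frac{E + 2}{E - 6} = \frac{2 + E}{-6 + E}$)
$g{\left(D{\left(-4,2 \right)} \right)} + N{\left(z{\left(-1 \right)} \right)} = \frac{1}{5} + \frac{2 - 1}{-6 - 1} = \frac{1}{5} + \frac{1}{-7} \cdot 1 = \frac{1}{5} - \frac{1}{7} = \frac{2}{35}$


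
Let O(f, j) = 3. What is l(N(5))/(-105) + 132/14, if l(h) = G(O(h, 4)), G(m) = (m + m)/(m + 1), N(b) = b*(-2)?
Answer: 659/70 ≈ 9.4143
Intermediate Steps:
N(b) = -2*b
G(m) = 2*m/(1 + m) (G(m) = (2*m)/(1 + m) = 2*m/(1 + m))
l(h) = 3/2 (l(h) = 2*3/(1 + 3) = 2*3/4 = 2*3*(¼) = 3/2)
l(N(5))/(-105) + 132/14 = (3/2)/(-105) + 132/14 = (3/2)*(-1/105) + 132*(1/14) = -1/70 + 66/7 = 659/70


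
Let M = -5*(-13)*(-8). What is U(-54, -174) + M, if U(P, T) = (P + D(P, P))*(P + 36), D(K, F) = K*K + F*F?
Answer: -104524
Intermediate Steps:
D(K, F) = F**2 + K**2 (D(K, F) = K**2 + F**2 = F**2 + K**2)
M = -520 (M = 65*(-8) = -520)
U(P, T) = (36 + P)*(P + 2*P**2) (U(P, T) = (P + (P**2 + P**2))*(P + 36) = (P + 2*P**2)*(36 + P) = (36 + P)*(P + 2*P**2))
U(-54, -174) + M = -54*(36 + 2*(-54)**2 + 73*(-54)) - 520 = -54*(36 + 2*2916 - 3942) - 520 = -54*(36 + 5832 - 3942) - 520 = -54*1926 - 520 = -104004 - 520 = -104524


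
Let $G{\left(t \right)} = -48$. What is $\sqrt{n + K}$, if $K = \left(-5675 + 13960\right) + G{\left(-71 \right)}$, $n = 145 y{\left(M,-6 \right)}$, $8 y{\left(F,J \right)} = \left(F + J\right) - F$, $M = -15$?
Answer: $\frac{\sqrt{32513}}{2} \approx 90.157$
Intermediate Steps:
$y{\left(F,J \right)} = \frac{J}{8}$ ($y{\left(F,J \right)} = \frac{\left(F + J\right) - F}{8} = \frac{J}{8}$)
$n = - \frac{435}{4}$ ($n = 145 \cdot \frac{1}{8} \left(-6\right) = 145 \left(- \frac{3}{4}\right) = - \frac{435}{4} \approx -108.75$)
$K = 8237$ ($K = \left(-5675 + 13960\right) - 48 = 8285 - 48 = 8237$)
$\sqrt{n + K} = \sqrt{- \frac{435}{4} + 8237} = \sqrt{\frac{32513}{4}} = \frac{\sqrt{32513}}{2}$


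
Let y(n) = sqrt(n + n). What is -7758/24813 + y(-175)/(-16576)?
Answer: -862/2757 - 5*I*sqrt(14)/16576 ≈ -0.31266 - 0.0011286*I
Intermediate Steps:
y(n) = sqrt(2)*sqrt(n) (y(n) = sqrt(2*n) = sqrt(2)*sqrt(n))
-7758/24813 + y(-175)/(-16576) = -7758/24813 + (sqrt(2)*sqrt(-175))/(-16576) = -7758*1/24813 + (sqrt(2)*(5*I*sqrt(7)))*(-1/16576) = -862/2757 + (5*I*sqrt(14))*(-1/16576) = -862/2757 - 5*I*sqrt(14)/16576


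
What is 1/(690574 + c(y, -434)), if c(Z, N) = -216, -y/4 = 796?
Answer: 1/690358 ≈ 1.4485e-6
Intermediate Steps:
y = -3184 (y = -4*796 = -3184)
1/(690574 + c(y, -434)) = 1/(690574 - 216) = 1/690358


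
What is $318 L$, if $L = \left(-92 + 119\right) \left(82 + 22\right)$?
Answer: $892944$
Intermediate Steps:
$L = 2808$ ($L = 27 \cdot 104 = 2808$)
$318 L = 318 \cdot 2808 = 892944$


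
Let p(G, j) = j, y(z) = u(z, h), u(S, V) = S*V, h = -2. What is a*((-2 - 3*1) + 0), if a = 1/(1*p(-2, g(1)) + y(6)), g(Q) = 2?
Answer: ½ ≈ 0.50000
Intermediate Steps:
y(z) = -2*z (y(z) = z*(-2) = -2*z)
a = -⅒ (a = 1/(1*2 - 2*6) = 1/(2 - 12) = 1/(-10) = -⅒ ≈ -0.10000)
a*((-2 - 3*1) + 0) = -((-2 - 3*1) + 0)/10 = -((-2 - 3) + 0)/10 = -(-5 + 0)/10 = -⅒*(-5) = ½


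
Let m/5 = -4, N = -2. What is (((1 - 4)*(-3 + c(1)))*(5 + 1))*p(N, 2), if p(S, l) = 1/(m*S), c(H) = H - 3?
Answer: 9/4 ≈ 2.2500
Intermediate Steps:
m = -20 (m = 5*(-4) = -20)
c(H) = -3 + H
p(S, l) = -1/(20*S) (p(S, l) = 1/(-20*S) = -1/(20*S))
(((1 - 4)*(-3 + c(1)))*(5 + 1))*p(N, 2) = (((1 - 4)*(-3 + (-3 + 1)))*(5 + 1))*(-1/20/(-2)) = (-3*(-3 - 2)*6)*(-1/20*(-½)) = (-3*(-5)*6)*(1/40) = (15*6)*(1/40) = 90*(1/40) = 9/4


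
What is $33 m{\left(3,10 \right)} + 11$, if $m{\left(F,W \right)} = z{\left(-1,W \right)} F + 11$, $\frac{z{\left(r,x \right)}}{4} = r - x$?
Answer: $-3982$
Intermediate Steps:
$z{\left(r,x \right)} = - 4 x + 4 r$ ($z{\left(r,x \right)} = 4 \left(r - x\right) = - 4 x + 4 r$)
$m{\left(F,W \right)} = 11 + F \left(-4 - 4 W\right)$ ($m{\left(F,W \right)} = \left(- 4 W + 4 \left(-1\right)\right) F + 11 = \left(- 4 W - 4\right) F + 11 = \left(-4 - 4 W\right) F + 11 = F \left(-4 - 4 W\right) + 11 = 11 + F \left(-4 - 4 W\right)$)
$33 m{\left(3,10 \right)} + 11 = 33 \left(11 - 12 \left(1 + 10\right)\right) + 11 = 33 \left(11 - 12 \cdot 11\right) + 11 = 33 \left(11 - 132\right) + 11 = 33 \left(-121\right) + 11 = -3993 + 11 = -3982$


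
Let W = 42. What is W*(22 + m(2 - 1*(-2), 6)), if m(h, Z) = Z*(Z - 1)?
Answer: 2184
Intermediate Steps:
m(h, Z) = Z*(-1 + Z)
W*(22 + m(2 - 1*(-2), 6)) = 42*(22 + 6*(-1 + 6)) = 42*(22 + 6*5) = 42*(22 + 30) = 42*52 = 2184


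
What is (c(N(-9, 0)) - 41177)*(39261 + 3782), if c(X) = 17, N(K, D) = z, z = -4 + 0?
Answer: -1771649880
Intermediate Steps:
z = -4
N(K, D) = -4
(c(N(-9, 0)) - 41177)*(39261 + 3782) = (17 - 41177)*(39261 + 3782) = -41160*43043 = -1771649880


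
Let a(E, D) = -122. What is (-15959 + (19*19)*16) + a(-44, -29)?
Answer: -10305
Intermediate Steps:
(-15959 + (19*19)*16) + a(-44, -29) = (-15959 + (19*19)*16) - 122 = (-15959 + 361*16) - 122 = (-15959 + 5776) - 122 = -10183 - 122 = -10305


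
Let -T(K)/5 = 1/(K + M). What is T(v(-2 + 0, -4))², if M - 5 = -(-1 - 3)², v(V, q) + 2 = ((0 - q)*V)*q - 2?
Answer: 25/289 ≈ 0.086505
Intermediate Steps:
v(V, q) = -4 - V*q² (v(V, q) = -2 + (((0 - q)*V)*q - 2) = -2 + (((-q)*V)*q - 2) = -2 + ((-V*q)*q - 2) = -2 + (-V*q² - 2) = -2 + (-2 - V*q²) = -4 - V*q²)
M = -11 (M = 5 - (-1 - 3)² = 5 - 1*(-4)² = 5 - 1*16 = 5 - 16 = -11)
T(K) = -5/(-11 + K) (T(K) = -5/(K - 11) = -5/(-11 + K))
T(v(-2 + 0, -4))² = (-5/(-11 + (-4 - 1*(-2 + 0)*(-4)²)))² = (-5/(-11 + (-4 - 1*(-2)*16)))² = (-5/(-11 + (-4 + 32)))² = (-5/(-11 + 28))² = (-5/17)² = 25/289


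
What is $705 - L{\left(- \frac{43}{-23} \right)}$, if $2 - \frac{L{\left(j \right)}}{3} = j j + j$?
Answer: $\frac{378285}{529} \approx 715.09$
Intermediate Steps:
$L{\left(j \right)} = 6 - 3 j - 3 j^{2}$ ($L{\left(j \right)} = 6 - 3 \left(j j + j\right) = 6 - 3 \left(j^{2} + j\right) = 6 - 3 \left(j + j^{2}\right) = 6 - \left(3 j + 3 j^{2}\right) = 6 - 3 j - 3 j^{2}$)
$705 - L{\left(- \frac{43}{-23} \right)} = 705 - \left(6 - 3 \left(- \frac{43}{-23}\right) - 3 \left(- \frac{43}{-23}\right)^{2}\right) = 705 - \left(6 - 3 \left(\left(-43\right) \left(- \frac{1}{23}\right)\right) - 3 \left(\left(-43\right) \left(- \frac{1}{23}\right)\right)^{2}\right) = 705 - \left(6 - \frac{129}{23} - 3 \left(\frac{43}{23}\right)^{2}\right) = 705 - \left(6 - \frac{129}{23} - \frac{5547}{529}\right) = 705 - - \frac{5340}{529} = 705 + \frac{5340}{529} = \frac{378285}{529}$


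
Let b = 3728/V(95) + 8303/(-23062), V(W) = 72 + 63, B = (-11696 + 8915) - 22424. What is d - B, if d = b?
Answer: 78557345081/3113370 ≈ 25232.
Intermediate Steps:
B = -25205 (B = -2781 - 22424 = -25205)
V(W) = 135
b = 84854231/3113370 (b = 3728/135 + 8303/(-23062) = 3728*(1/135) + 8303*(-1/23062) = 3728/135 - 8303/23062 = 84854231/3113370 ≈ 27.255)
d = 84854231/3113370 ≈ 27.255
d - B = 84854231/3113370 - 1*(-25205) = 84854231/3113370 + 25205 = 78557345081/3113370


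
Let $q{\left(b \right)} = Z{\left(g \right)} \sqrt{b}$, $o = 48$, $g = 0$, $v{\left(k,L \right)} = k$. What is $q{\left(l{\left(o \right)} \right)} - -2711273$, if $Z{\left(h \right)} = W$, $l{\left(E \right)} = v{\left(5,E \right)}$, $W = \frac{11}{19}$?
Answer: $2711273 + \frac{11 \sqrt{5}}{19} \approx 2.7113 \cdot 10^{6}$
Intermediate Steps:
$W = \frac{11}{19}$ ($W = 11 \cdot \frac{1}{19} = \frac{11}{19} \approx 0.57895$)
$l{\left(E \right)} = 5$
$Z{\left(h \right)} = \frac{11}{19}$
$q{\left(b \right)} = \frac{11 \sqrt{b}}{19}$
$q{\left(l{\left(o \right)} \right)} - -2711273 = \frac{11 \sqrt{5}}{19} - -2711273 = \frac{11 \sqrt{5}}{19} + 2711273 = 2711273 + \frac{11 \sqrt{5}}{19}$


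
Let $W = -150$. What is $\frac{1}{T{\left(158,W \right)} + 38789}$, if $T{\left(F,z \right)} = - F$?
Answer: $\frac{1}{38631} \approx 2.5886 \cdot 10^{-5}$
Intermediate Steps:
$\frac{1}{T{\left(158,W \right)} + 38789} = \frac{1}{\left(-1\right) 158 + 38789} = \frac{1}{-158 + 38789} = \frac{1}{38631}$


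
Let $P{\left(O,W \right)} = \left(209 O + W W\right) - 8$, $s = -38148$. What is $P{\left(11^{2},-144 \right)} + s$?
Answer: $7869$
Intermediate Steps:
$P{\left(O,W \right)} = -8 + W^{2} + 209 O$ ($P{\left(O,W \right)} = \left(209 O + W^{2}\right) - 8 = \left(W^{2} + 209 O\right) - 8 = -8 + W^{2} + 209 O$)
$P{\left(11^{2},-144 \right)} + s = \left(-8 + \left(-144\right)^{2} + 209 \cdot 11^{2}\right) - 38148 = \left(-8 + 20736 + 209 \cdot 121\right) - 38148 = \left(-8 + 20736 + 25289\right) - 38148 = 46017 - 38148 = 7869$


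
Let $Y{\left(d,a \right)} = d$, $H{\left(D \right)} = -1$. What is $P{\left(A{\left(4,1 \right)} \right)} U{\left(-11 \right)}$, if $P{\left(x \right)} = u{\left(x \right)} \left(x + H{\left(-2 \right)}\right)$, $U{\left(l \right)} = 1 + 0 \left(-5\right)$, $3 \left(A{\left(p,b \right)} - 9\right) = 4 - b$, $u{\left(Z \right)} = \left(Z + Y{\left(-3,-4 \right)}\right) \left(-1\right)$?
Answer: $-63$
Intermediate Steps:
$u{\left(Z \right)} = 3 - Z$ ($u{\left(Z \right)} = \left(Z - 3\right) \left(-1\right) = \left(-3 + Z\right) \left(-1\right) = 3 - Z$)
$A{\left(p,b \right)} = \frac{31}{3} - \frac{b}{3}$ ($A{\left(p,b \right)} = 9 + \frac{4 - b}{3} = 9 - \left(- \frac{4}{3} + \frac{b}{3}\right) = \frac{31}{3} - \frac{b}{3}$)
$U{\left(l \right)} = 1$ ($U{\left(l \right)} = 1 + 0 = 1$)
$P{\left(x \right)} = \left(-1 + x\right) \left(3 - x\right)$ ($P{\left(x \right)} = \left(3 - x\right) \left(x - 1\right) = \left(3 - x\right) \left(-1 + x\right) = \left(-1 + x\right) \left(3 - x\right)$)
$P{\left(A{\left(4,1 \right)} \right)} U{\left(-11 \right)} = - \left(-1 + \left(\frac{31}{3} - \frac{1}{3}\right)\right) \left(-3 + \left(\frac{31}{3} - \frac{1}{3}\right)\right) 1 = - \left(-1 + 10\right) \left(-3 + 10\right) 1 = \left(-1\right) 9 \cdot 7 \cdot 1 = \left(-63\right) 1 = -63$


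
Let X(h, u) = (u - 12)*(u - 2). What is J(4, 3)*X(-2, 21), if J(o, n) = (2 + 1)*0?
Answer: 0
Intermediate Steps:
X(h, u) = (-12 + u)*(-2 + u)
J(o, n) = 0 (J(o, n) = 3*0 = 0)
J(4, 3)*X(-2, 21) = 0*(24 + 21**2 - 14*21) = 0*(24 + 441 - 294) = 0*171 = 0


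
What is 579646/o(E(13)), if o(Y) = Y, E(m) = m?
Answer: 579646/13 ≈ 44588.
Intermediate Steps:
579646/o(E(13)) = 579646/13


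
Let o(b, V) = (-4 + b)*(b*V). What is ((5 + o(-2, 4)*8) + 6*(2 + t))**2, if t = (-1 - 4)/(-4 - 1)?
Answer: 165649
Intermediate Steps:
o(b, V) = V*b*(-4 + b) (o(b, V) = (-4 + b)*(V*b) = V*b*(-4 + b))
t = 1 (t = -5/(-5) = -5*(-1/5) = 1)
((5 + o(-2, 4)*8) + 6*(2 + t))**2 = ((5 + (4*(-2)*(-4 - 2))*8) + 6*(2 + 1))**2 = ((5 + (4*(-2)*(-6))*8) + 6*3)**2 = ((5 + 48*8) + 18)**2 = ((5 + 384) + 18)**2 = (389 + 18)**2 = 407**2 = 165649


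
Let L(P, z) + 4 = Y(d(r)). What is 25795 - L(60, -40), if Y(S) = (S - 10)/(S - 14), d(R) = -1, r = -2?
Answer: 386974/15 ≈ 25798.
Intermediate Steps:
Y(S) = (-10 + S)/(-14 + S)
L(P, z) = -49/15 (L(P, z) = -4 + (-10 - 1)/(-14 - 1) = -4 - 11/(-15) = -4 - 1/15*(-11) = -4 + 11/15 = -49/15)
25795 - L(60, -40) = 25795 - 1*(-49/15) = 25795 + 49/15 = 386974/15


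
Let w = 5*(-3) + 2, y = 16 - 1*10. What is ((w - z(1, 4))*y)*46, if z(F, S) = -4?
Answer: -2484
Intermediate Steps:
y = 6 (y = 16 - 10 = 6)
w = -13 (w = -15 + 2 = -13)
((w - z(1, 4))*y)*46 = ((-13 - 1*(-4))*6)*46 = ((-13 + 4)*6)*46 = -9*6*46 = -54*46 = -2484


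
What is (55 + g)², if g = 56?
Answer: 12321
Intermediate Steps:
(55 + g)² = (55 + 56)² = 111² = 12321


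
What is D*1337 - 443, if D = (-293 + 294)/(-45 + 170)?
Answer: -54038/125 ≈ -432.30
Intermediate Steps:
D = 1/125 ≈ 0.0080000
D*1337 - 443 = (1/125)*1337 - 443 = 1337/125 - 443 = -54038/125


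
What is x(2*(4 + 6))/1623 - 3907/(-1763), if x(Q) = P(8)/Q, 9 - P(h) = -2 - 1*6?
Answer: 126851191/57226980 ≈ 2.2166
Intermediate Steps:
P(h) = 17 (P(h) = 9 - (-2 - 1*6) = 9 - (-2 - 6) = 9 - 1*(-8) = 9 + 8 = 17)
x(Q) = 17/Q
x(2*(4 + 6))/1623 - 3907/(-1763) = (17/((2*(4 + 6))))/1623 - 3907/(-1763) = (17/((2*10)))*(1/1623) - 3907*(-1/1763) = (17/20)*(1/1623) + 3907/1763 = 17/32460 + 3907/1763 = 126851191/57226980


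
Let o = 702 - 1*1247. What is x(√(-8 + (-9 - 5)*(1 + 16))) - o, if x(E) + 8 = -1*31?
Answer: 506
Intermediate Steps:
o = -545 (o = 702 - 1247 = -545)
x(E) = -39 (x(E) = -8 - 1*31 = -8 - 31 = -39)
x(√(-8 + (-9 - 5)*(1 + 16))) - o = -39 - 1*(-545) = -39 + 545 = 506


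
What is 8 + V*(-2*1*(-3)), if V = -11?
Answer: -58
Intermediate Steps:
8 + V*(-2*1*(-3)) = 8 - 11*(-2*1)*(-3) = 8 - (-22)*(-3) = 8 - 11*6 = 8 - 66 = -58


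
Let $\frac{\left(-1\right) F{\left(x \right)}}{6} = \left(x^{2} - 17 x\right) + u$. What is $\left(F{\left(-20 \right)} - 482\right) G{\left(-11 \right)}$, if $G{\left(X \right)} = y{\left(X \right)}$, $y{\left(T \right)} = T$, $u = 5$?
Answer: $54472$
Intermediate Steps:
$G{\left(X \right)} = X$
$F{\left(x \right)} = -30 - 6 x^{2} + 102 x$ ($F{\left(x \right)} = - 6 \left(\left(x^{2} - 17 x\right) + 5\right) = - 6 \left(5 + x^{2} - 17 x\right) = -30 - 6 x^{2} + 102 x$)
$\left(F{\left(-20 \right)} - 482\right) G{\left(-11 \right)} = \left(\left(-30 - 6 \left(-20\right)^{2} + 102 \left(-20\right)\right) - 482\right) \left(-11\right) = \left(\left(-30 - 2400 - 2040\right) - 482\right) \left(-11\right) = \left(-4470 - 482\right) \left(-11\right) = \left(-4952\right) \left(-11\right) = 54472$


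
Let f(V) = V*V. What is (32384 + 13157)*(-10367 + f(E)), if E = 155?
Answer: 621998978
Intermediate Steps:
f(V) = V²
(32384 + 13157)*(-10367 + f(E)) = (32384 + 13157)*(-10367 + 155²) = 45541*(-10367 + 24025) = 45541*13658 = 621998978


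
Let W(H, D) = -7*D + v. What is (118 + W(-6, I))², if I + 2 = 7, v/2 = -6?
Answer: 5041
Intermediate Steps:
v = -12 (v = 2*(-6) = -12)
I = 5 (I = -2 + 7 = 5)
W(H, D) = -12 - 7*D (W(H, D) = -7*D - 12 = -12 - 7*D)
(118 + W(-6, I))² = (118 + (-12 - 7*5))² = (118 + (-12 - 35))² = (118 - 47)² = 71² = 5041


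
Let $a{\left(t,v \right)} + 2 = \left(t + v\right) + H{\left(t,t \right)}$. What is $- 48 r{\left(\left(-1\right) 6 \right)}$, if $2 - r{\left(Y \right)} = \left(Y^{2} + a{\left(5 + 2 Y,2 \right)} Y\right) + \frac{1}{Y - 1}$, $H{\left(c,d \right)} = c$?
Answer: $\frac{39600}{7} \approx 5657.1$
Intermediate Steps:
$a{\left(t,v \right)} = -2 + v + 2 t$ ($a{\left(t,v \right)} = -2 + \left(\left(t + v\right) + t\right) = -2 + \left(v + 2 t\right) = -2 + v + 2 t$)
$r{\left(Y \right)} = 2 - Y^{2} - \frac{1}{-1 + Y} - Y \left(10 + 4 Y\right)$ ($r{\left(Y \right)} = 2 - \left(\left(Y^{2} + \left(-2 + 2 + 2 \left(5 + 2 Y\right)\right) Y\right) + \frac{1}{Y - 1}\right) = 2 - \left(\left(Y^{2} + \left(-2 + 2 + \left(10 + 4 Y\right)\right) Y\right) + \frac{1}{-1 + Y}\right) = 2 - \left(\left(Y^{2} + \left(10 + 4 Y\right) Y\right) + \frac{1}{-1 + Y}\right) = 2 - \left(\left(Y^{2} + Y \left(10 + 4 Y\right)\right) + \frac{1}{-1 + Y}\right) = 2 - \left(Y^{2} + \frac{1}{-1 + Y} + Y \left(10 + 4 Y\right)\right) = 2 - Y^{2} - \frac{1}{-1 + Y} - Y \left(10 + 4 Y\right)$)
$- 48 r{\left(\left(-1\right) 6 \right)} = - 48 \frac{-3 - 5 \left(\left(-1\right) 6\right)^{2} - 5 \left(\left(-1\right) 6\right)^{3} + 12 \left(\left(-1\right) 6\right)}{-1 - 6} = - 48 \frac{-3 - 5 \left(-6\right)^{2} - 5 \left(-6\right)^{3} + 12 \left(-6\right)}{-1 - 6} = - 48 \frac{-3 - 180 - -1080 - 72}{-7} = - 48 \left(- \frac{-3 - 180 + 1080 - 72}{7}\right) = - 48 \left(\left(- \frac{1}{7}\right) 825\right) = \left(-48\right) \left(- \frac{825}{7}\right) = \frac{39600}{7}$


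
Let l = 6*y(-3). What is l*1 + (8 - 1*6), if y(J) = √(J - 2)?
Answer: 2 + 6*I*√5 ≈ 2.0 + 13.416*I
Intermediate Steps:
y(J) = √(-2 + J)
l = 6*I*√5 (l = 6*√(-2 - 3) = 6*√(-5) = 6*(I*√5) = 6*I*√5 ≈ 13.416*I)
l*1 + (8 - 1*6) = (6*I*√5)*1 + (8 - 1*6) = 6*I*√5 + (8 - 6) = 6*I*√5 + 2 = 2 + 6*I*√5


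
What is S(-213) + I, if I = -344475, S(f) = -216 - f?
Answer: -344478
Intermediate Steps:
S(-213) + I = (-216 - 1*(-213)) - 344475 = (-216 + 213) - 344475 = -3 - 344475 = -344478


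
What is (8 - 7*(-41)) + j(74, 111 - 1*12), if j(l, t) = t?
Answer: 394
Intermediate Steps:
(8 - 7*(-41)) + j(74, 111 - 1*12) = (8 - 7*(-41)) + (111 - 1*12) = (8 + 287) + (111 - 12) = 295 + 99 = 394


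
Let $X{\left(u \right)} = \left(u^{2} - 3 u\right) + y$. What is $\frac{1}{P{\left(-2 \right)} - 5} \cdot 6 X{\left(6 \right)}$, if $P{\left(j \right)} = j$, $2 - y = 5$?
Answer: $- \frac{90}{7} \approx -12.857$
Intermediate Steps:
$y = -3$ ($y = 2 - 5 = -3$)
$X{\left(u \right)} = -3 + u^{2} - 3 u$ ($X{\left(u \right)} = \left(u^{2} - 3 u\right) - 3 = -3 + u^{2} - 3 u$)
$\frac{1}{P{\left(-2 \right)} - 5} \cdot 6 X{\left(6 \right)} = \frac{1}{-2 - 5} \cdot 6 \left(-3 + 6^{2} - 18\right) = \frac{1}{-7} \cdot 6 \left(-3 + 36 - 18\right) = \left(- \frac{1}{7}\right) 6 \cdot 15 = \left(- \frac{6}{7}\right) 15 = - \frac{90}{7}$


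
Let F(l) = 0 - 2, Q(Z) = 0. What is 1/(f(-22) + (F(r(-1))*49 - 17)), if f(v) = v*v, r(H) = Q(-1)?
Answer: 1/369 ≈ 0.0027100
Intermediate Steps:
r(H) = 0
f(v) = v²
F(l) = -2
1/(f(-22) + (F(r(-1))*49 - 17)) = 1/((-22)² + (-2*49 - 17)) = 1/(484 + (-98 - 17)) = 1/(484 - 115) = 1/369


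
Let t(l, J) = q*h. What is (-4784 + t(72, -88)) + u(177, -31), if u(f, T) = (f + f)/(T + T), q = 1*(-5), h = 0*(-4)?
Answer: -148481/31 ≈ -4789.7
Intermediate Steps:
h = 0
q = -5
u(f, T) = f/T (u(f, T) = (2*f)/((2*T)) = (2*f)*(1/(2*T)) = f/T)
t(l, J) = 0 (t(l, J) = -5*0 = 0)
(-4784 + t(72, -88)) + u(177, -31) = (-4784 + 0) + 177/(-31) = -4784 + 177*(-1/31) = -4784 - 177/31 = -148481/31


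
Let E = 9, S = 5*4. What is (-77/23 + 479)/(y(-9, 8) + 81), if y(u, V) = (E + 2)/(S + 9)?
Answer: 15863/2714 ≈ 5.8449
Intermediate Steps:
S = 20
y(u, V) = 11/29 (y(u, V) = (9 + 2)/(20 + 9) = 11/29)
(-77/23 + 479)/(y(-9, 8) + 81) = (-77/23 + 479)/(11/29 + 81) = (-77*1/23 + 479)/(2360/29) = (-77/23 + 479)*(29/2360) = (10940/23)*(29/2360) = 15863/2714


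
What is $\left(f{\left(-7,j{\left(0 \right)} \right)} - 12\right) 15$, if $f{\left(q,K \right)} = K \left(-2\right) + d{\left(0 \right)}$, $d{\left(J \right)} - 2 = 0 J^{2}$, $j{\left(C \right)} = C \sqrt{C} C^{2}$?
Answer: $-150$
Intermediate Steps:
$j{\left(C \right)} = C^{\frac{7}{2}}$ ($j{\left(C \right)} = C^{\frac{3}{2}} C^{2} = C^{\frac{7}{2}}$)
$d{\left(J \right)} = 2$ ($d{\left(J \right)} = 2 + 0 J^{2} = 2 + 0 = 2$)
$f{\left(q,K \right)} = 2 - 2 K$ ($f{\left(q,K \right)} = K \left(-2\right) + 2 = - 2 K + 2 = 2 - 2 K$)
$\left(f{\left(-7,j{\left(0 \right)} \right)} - 12\right) 15 = \left(\left(2 - 2 \cdot 0^{\frac{7}{2}}\right) - 12\right) 15 = \left(\left(2 - 0\right) - 12\right) 15 = \left(\left(2 + 0\right) - 12\right) 15 = \left(2 - 12\right) 15 = \left(-10\right) 15 = -150$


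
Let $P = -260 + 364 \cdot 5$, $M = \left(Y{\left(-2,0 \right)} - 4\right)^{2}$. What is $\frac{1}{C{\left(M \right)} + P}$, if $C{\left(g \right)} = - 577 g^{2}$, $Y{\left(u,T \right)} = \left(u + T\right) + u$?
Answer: $- \frac{1}{2361832} \approx -4.234 \cdot 10^{-7}$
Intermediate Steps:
$Y{\left(u,T \right)} = T + 2 u$ ($Y{\left(u,T \right)} = \left(T + u\right) + u = T + 2 u$)
$M = 64$ ($M = \left(\left(0 + 2 \left(-2\right)\right) - 4\right)^{2} = \left(\left(0 - 4\right) - 4\right)^{2} = \left(-4 - 4\right)^{2} = \left(-8\right)^{2} = 64$)
$P = 1560$ ($P = -260 + 1820 = 1560$)
$\frac{1}{C{\left(M \right)} + P} = \frac{1}{- 577 \cdot 64^{2} + 1560} = \frac{1}{\left(-577\right) 4096 + 1560} = \frac{1}{-2363392 + 1560} = \frac{1}{-2361832} = - \frac{1}{2361832}$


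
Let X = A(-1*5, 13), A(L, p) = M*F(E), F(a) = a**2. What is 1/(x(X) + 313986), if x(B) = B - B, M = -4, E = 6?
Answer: 1/313986 ≈ 3.1849e-6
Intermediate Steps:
A(L, p) = -144 (A(L, p) = -4*6**2 = -4*36 = -144)
X = -144
x(B) = 0
1/(x(X) + 313986) = 1/(0 + 313986) = 1/313986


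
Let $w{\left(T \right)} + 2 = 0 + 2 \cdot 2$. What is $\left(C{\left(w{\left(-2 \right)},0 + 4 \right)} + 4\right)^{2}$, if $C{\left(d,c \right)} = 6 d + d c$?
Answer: $576$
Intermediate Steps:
$w{\left(T \right)} = 2$ ($w{\left(T \right)} = -2 + \left(0 + 2 \cdot 2\right) = -2 + \left(0 + 4\right) = -2 + 4 = 2$)
$C{\left(d,c \right)} = 6 d + c d$
$\left(C{\left(w{\left(-2 \right)},0 + 4 \right)} + 4\right)^{2} = \left(2 \left(6 + \left(0 + 4\right)\right) + 4\right)^{2} = \left(2 \left(6 + 4\right) + 4\right)^{2} = \left(2 \cdot 10 + 4\right)^{2} = \left(20 + 4\right)^{2} = 24^{2} = 576$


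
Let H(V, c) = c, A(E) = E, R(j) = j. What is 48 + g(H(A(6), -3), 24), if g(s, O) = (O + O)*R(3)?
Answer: 192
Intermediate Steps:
g(s, O) = 6*O (g(s, O) = (O + O)*3 = (2*O)*3 = 6*O)
48 + g(H(A(6), -3), 24) = 48 + 6*24 = 48 + 144 = 192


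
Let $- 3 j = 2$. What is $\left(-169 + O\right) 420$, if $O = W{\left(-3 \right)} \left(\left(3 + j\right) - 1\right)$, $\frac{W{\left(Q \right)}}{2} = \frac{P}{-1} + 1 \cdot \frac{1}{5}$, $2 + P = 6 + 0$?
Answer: $-75236$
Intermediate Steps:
$j = - \frac{2}{3}$ ($j = \left(- \frac{1}{3}\right) 2 = - \frac{2}{3} \approx -0.66667$)
$P = 4$ ($P = -2 + \left(6 + 0\right) = -2 + 6 = 4$)
$W{\left(Q \right)} = - \frac{38}{5}$ ($W{\left(Q \right)} = 2 \left(\frac{4}{-1} + 1 \cdot \frac{1}{5}\right) = 2 \left(4 \left(-1\right) + 1 \cdot \frac{1}{5}\right) = 2 \left(-4 + \frac{1}{5}\right) = 2 \left(- \frac{19}{5}\right) = - \frac{38}{5}$)
$O = - \frac{152}{15}$ ($O = - \frac{38 \left(\left(3 - \frac{2}{3}\right) - 1\right)}{5} = - \frac{38 \left(\frac{7}{3} - 1\right)}{5} = \left(- \frac{38}{5}\right) \frac{4}{3} = - \frac{152}{15} \approx -10.133$)
$\left(-169 + O\right) 420 = \left(-169 - \frac{152}{15}\right) 420 = \left(- \frac{2687}{15}\right) 420 = -75236$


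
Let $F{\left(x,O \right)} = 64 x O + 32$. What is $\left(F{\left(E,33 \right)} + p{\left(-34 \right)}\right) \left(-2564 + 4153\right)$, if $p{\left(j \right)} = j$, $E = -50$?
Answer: $-167801578$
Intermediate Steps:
$F{\left(x,O \right)} = 32 + 64 O x$ ($F{\left(x,O \right)} = 64 O x + 32 = 32 + 64 O x$)
$\left(F{\left(E,33 \right)} + p{\left(-34 \right)}\right) \left(-2564 + 4153\right) = \left(\left(32 + 64 \cdot 33 \left(-50\right)\right) - 34\right) \left(-2564 + 4153\right) = \left(\left(32 - 105600\right) - 34\right) 1589 = \left(-105568 - 34\right) 1589 = \left(-105602\right) 1589 = -167801578$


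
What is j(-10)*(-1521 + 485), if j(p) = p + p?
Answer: 20720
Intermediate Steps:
j(p) = 2*p
j(-10)*(-1521 + 485) = (2*(-10))*(-1521 + 485) = -20*(-1036) = 20720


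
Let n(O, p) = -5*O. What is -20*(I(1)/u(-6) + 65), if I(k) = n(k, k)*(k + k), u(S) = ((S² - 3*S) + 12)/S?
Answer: -14500/11 ≈ -1318.2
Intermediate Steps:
u(S) = (12 + S² - 3*S)/S
I(k) = -10*k² (I(k) = (-5*k)*(k + k) = (-5*k)*(2*k) = -10*k²)
-20*(I(1)/u(-6) + 65) = -20*((-10*1²)/(-3 - 6 + 12/(-6)) + 65) = -20*((-10*1)/(-3 - 6 + 12*(-⅙)) + 65) = -20*(-10/(-3 - 6 - 2) + 65) = -20*(-10/(-11) + 65) = -20*(-10*(-1/11) + 65) = -20*(10/11 + 65) = -20*725/11 = -14500/11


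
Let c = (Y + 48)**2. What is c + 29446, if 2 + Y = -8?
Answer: 30890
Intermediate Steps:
Y = -10 (Y = -2 - 8 = -10)
c = 1444 (c = (-10 + 48)**2 = 38**2 = 1444)
c + 29446 = 1444 + 29446 = 30890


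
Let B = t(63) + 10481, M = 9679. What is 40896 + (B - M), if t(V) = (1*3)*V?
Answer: 41887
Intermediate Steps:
t(V) = 3*V
B = 10670 (B = 3*63 + 10481 = 189 + 10481 = 10670)
40896 + (B - M) = 40896 + (10670 - 1*9679) = 40896 + (10670 - 9679) = 40896 + 991 = 41887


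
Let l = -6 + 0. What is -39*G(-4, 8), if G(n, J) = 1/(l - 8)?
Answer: 39/14 ≈ 2.7857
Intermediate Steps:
l = -6
G(n, J) = -1/14 (G(n, J) = 1/(-6 - 8) = 1/(-14) = -1/14)
-39*G(-4, 8) = -39*(-1/14) = 39/14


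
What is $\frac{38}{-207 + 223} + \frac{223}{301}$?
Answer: $\frac{7503}{2408} \approx 3.1159$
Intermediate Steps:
$\frac{38}{-207 + 223} + \frac{223}{301} = \frac{38}{16} + 223 \cdot \frac{1}{301} = 38 \cdot \frac{1}{16} + \frac{223}{301} = \frac{19}{8} + \frac{223}{301} = \frac{7503}{2408}$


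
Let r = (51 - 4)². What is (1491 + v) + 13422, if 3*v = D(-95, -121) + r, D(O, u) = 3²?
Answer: 46957/3 ≈ 15652.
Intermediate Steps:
r = 2209 (r = 47² = 2209)
D(O, u) = 9
v = 2218/3 (v = (9 + 2209)/3 = (⅓)*2218 = 2218/3 ≈ 739.33)
(1491 + v) + 13422 = (1491 + 2218/3) + 13422 = 6691/3 + 13422 = 46957/3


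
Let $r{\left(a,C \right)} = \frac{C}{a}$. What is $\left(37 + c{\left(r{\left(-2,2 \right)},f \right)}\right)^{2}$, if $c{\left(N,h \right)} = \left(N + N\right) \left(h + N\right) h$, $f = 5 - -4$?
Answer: $11449$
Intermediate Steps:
$f = 9$ ($f = 5 + 4 = 9$)
$c{\left(N,h \right)} = 2 N h \left(N + h\right)$ ($c{\left(N,h \right)} = 2 N \left(N + h\right) h = 2 N h \left(N + h\right)$)
$\left(37 + c{\left(r{\left(-2,2 \right)},f \right)}\right)^{2} = \left(37 + 2 \frac{2}{-2} \cdot 9 \left(\frac{2}{-2} + 9\right)\right)^{2} = \left(37 + 2 \cdot 2 \left(- \frac{1}{2}\right) 9 \left(2 \left(- \frac{1}{2}\right) + 9\right)\right)^{2} = \left(37 + 2 \left(-1\right) 9 \left(-1 + 9\right)\right)^{2} = \left(37 + 2 \left(-1\right) 9 \cdot 8\right)^{2} = \left(37 - 144\right)^{2} = \left(-107\right)^{2} = 11449$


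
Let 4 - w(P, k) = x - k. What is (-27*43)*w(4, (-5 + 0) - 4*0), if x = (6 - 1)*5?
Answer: 30186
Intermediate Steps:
x = 25 (x = 5*5 = 25)
w(P, k) = -21 + k (w(P, k) = 4 - (25 - k) = 4 + (-25 + k) = -21 + k)
(-27*43)*w(4, (-5 + 0) - 4*0) = (-27*43)*(-21 + ((-5 + 0) - 4*0)) = -1161*(-21 + (-5 + 0)) = -1161*(-21 - 5) = -1161*(-26) = 30186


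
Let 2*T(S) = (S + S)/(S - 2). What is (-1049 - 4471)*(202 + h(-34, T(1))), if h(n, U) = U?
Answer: -1109520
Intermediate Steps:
T(S) = S/(-2 + S) (T(S) = ((S + S)/(S - 2))/2 = ((2*S)/(-2 + S))/2 = (2*S/(-2 + S))/2 = S/(-2 + S))
(-1049 - 4471)*(202 + h(-34, T(1))) = (-1049 - 4471)*(202 + 1/(-2 + 1)) = -5520*(202 + 1/(-1)) = -5520*(202 + 1*(-1)) = -5520*(202 - 1) = -5520*201 = -1109520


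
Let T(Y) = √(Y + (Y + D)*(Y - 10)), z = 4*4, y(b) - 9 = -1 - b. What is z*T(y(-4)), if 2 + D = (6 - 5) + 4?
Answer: 16*√42 ≈ 103.69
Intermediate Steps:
y(b) = 8 - b (y(b) = 9 + (-1 - b) = 8 - b)
D = 3 (D = -2 + ((6 - 5) + 4) = -2 + (1 + 4) = -2 + 5 = 3)
z = 16
T(Y) = √(Y + (-10 + Y)*(3 + Y)) (T(Y) = √(Y + (Y + 3)*(Y - 10)) = √(Y + (3 + Y)*(-10 + Y)) = √(Y + (-10 + Y)*(3 + Y)))
z*T(y(-4)) = 16*√(-30 + (8 - 1*(-4))² - 6*(8 - 1*(-4))) = 16*√(-30 + (8 + 4)² - 6*(8 + 4)) = 16*√(-30 + 12² - 6*12) = 16*√(-30 + 144 - 72) = 16*√42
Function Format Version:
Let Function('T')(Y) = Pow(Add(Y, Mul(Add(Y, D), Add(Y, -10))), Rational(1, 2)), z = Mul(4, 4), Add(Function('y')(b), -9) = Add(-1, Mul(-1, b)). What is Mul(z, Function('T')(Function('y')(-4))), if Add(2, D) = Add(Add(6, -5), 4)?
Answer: Mul(16, Pow(42, Rational(1, 2))) ≈ 103.69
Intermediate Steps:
Function('y')(b) = Add(8, Mul(-1, b)) (Function('y')(b) = Add(9, Add(-1, Mul(-1, b))) = Add(8, Mul(-1, b)))
D = 3 (D = Add(-2, Add(Add(6, -5), 4)) = Add(-2, Add(1, 4)) = Add(-2, 5) = 3)
z = 16
Function('T')(Y) = Pow(Add(Y, Mul(Add(-10, Y), Add(3, Y))), Rational(1, 2)) (Function('T')(Y) = Pow(Add(Y, Mul(Add(Y, 3), Add(Y, -10))), Rational(1, 2)) = Pow(Add(Y, Mul(Add(3, Y), Add(-10, Y))), Rational(1, 2)) = Pow(Add(Y, Mul(Add(-10, Y), Add(3, Y))), Rational(1, 2)))
Mul(z, Function('T')(Function('y')(-4))) = Mul(16, Pow(Add(-30, Pow(Add(8, Mul(-1, -4)), 2), Mul(-6, Add(8, Mul(-1, -4)))), Rational(1, 2))) = Mul(16, Pow(Add(-30, Pow(Add(8, 4), 2), Mul(-6, Add(8, 4))), Rational(1, 2))) = Mul(16, Pow(Add(-30, Pow(12, 2), Mul(-6, 12)), Rational(1, 2))) = Mul(16, Pow(Add(-30, 144, -72), Rational(1, 2))) = Mul(16, Pow(42, Rational(1, 2)))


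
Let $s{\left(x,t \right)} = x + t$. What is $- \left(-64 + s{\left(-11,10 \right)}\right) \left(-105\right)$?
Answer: $-6825$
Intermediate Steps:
$s{\left(x,t \right)} = t + x$
$- \left(-64 + s{\left(-11,10 \right)}\right) \left(-105\right) = - \left(-64 + \left(10 - 11\right)\right) \left(-105\right) = - \left(-64 - 1\right) \left(-105\right) = - \left(-65\right) \left(-105\right) = \left(-1\right) 6825 = -6825$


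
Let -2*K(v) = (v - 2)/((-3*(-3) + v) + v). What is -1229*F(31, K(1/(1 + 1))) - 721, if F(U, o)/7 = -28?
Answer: 240163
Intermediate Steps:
K(v) = -(-2 + v)/(2*(9 + 2*v)) (K(v) = -(v - 2)/(2*((-3*(-3) + v) + v)) = -(-2 + v)/(2*((9 + v) + v)) = -(-2 + v)/(2*(9 + 2*v)))
F(U, o) = -196 (F(U, o) = 7*(-28) = -196)
-1229*F(31, K(1/(1 + 1))) - 721 = -1229*(-196) - 721 = 240884 - 721 = 240163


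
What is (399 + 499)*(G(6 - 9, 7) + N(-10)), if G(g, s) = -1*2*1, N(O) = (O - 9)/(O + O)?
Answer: -9429/10 ≈ -942.90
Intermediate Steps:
N(O) = (-9 + O)/(2*O) (N(O) = (-9 + O)/((2*O)) = (-9 + O)*(1/(2*O)) = (-9 + O)/(2*O))
G(g, s) = -2 (G(g, s) = -2*1 = -2)
(399 + 499)*(G(6 - 9, 7) + N(-10)) = (399 + 499)*(-2 + (½)*(-9 - 10)/(-10)) = 898*(-2 + (½)*(-⅒)*(-19)) = 898*(-2 + 19/20) = 898*(-21/20) = -9429/10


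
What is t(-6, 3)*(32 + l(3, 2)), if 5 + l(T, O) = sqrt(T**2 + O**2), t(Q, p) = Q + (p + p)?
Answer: 0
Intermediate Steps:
t(Q, p) = Q + 2*p
l(T, O) = -5 + sqrt(O**2 + T**2) (l(T, O) = -5 + sqrt(T**2 + O**2) = -5 + sqrt(O**2 + T**2))
t(-6, 3)*(32 + l(3, 2)) = (-6 + 2*3)*(32 + (-5 + sqrt(2**2 + 3**2))) = (-6 + 6)*(32 + (-5 + sqrt(4 + 9))) = 0*(32 + (-5 + sqrt(13))) = 0*(27 + sqrt(13)) = 0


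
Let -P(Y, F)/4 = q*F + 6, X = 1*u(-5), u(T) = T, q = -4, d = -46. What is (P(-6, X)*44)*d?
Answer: 210496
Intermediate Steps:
X = -5 (X = 1*(-5) = -5)
P(Y, F) = -24 + 16*F (P(Y, F) = -4*(-4*F + 6) = -4*(6 - 4*F) = -24 + 16*F)
(P(-6, X)*44)*d = ((-24 + 16*(-5))*44)*(-46) = ((-24 - 80)*44)*(-46) = -104*44*(-46) = -4576*(-46) = 210496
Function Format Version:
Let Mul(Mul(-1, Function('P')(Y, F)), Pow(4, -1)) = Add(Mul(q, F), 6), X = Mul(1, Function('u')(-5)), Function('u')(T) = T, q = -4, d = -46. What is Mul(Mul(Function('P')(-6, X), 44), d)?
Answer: 210496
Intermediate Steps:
X = -5 (X = Mul(1, -5) = -5)
Function('P')(Y, F) = Add(-24, Mul(16, F)) (Function('P')(Y, F) = Mul(-4, Add(Mul(-4, F), 6)) = Mul(-4, Add(6, Mul(-4, F))) = Add(-24, Mul(16, F)))
Mul(Mul(Function('P')(-6, X), 44), d) = Mul(Mul(Add(-24, Mul(16, -5)), 44), -46) = Mul(Mul(Add(-24, -80), 44), -46) = Mul(Mul(-104, 44), -46) = Mul(-4576, -46) = 210496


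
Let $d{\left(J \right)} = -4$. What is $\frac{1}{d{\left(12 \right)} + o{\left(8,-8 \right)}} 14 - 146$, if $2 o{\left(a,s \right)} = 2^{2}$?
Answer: $-153$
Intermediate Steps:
$o{\left(a,s \right)} = 2$ ($o{\left(a,s \right)} = \frac{2^{2}}{2} = \frac{1}{2} \cdot 4 = 2$)
$\frac{1}{d{\left(12 \right)} + o{\left(8,-8 \right)}} 14 - 146 = \frac{1}{-4 + 2} \cdot 14 - 146 = \frac{1}{-2} \cdot 14 - 146 = \left(- \frac{1}{2}\right) 14 - 146 = -7 - 146 = -153$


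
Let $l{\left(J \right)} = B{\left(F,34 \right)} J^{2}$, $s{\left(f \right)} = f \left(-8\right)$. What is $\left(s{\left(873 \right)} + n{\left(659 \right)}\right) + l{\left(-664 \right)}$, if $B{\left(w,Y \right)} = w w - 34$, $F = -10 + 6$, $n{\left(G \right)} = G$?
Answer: $-7942453$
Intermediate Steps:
$s{\left(f \right)} = - 8 f$
$F = -4$
$B{\left(w,Y \right)} = -34 + w^{2}$ ($B{\left(w,Y \right)} = w^{2} - 34 = -34 + w^{2}$)
$l{\left(J \right)} = - 18 J^{2}$ ($l{\left(J \right)} = \left(-34 + \left(-4\right)^{2}\right) J^{2} = \left(-34 + 16\right) J^{2} = - 18 J^{2}$)
$\left(s{\left(873 \right)} + n{\left(659 \right)}\right) + l{\left(-664 \right)} = \left(\left(-8\right) 873 + 659\right) - 18 \left(-664\right)^{2} = \left(-6984 + 659\right) - 7936128 = -6325 - 7936128 = -7942453$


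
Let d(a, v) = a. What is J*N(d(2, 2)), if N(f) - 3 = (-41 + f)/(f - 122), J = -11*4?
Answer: -1463/10 ≈ -146.30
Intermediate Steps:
J = -44
N(f) = 3 + (-41 + f)/(-122 + f) (N(f) = 3 + (-41 + f)/(f - 122) = 3 + (-41 + f)/(-122 + f))
J*N(d(2, 2)) = -44*(-407 + 4*2)/(-122 + 2) = -44*(-407 + 8)/(-120) = -(-11)*(-399)/30 = -44*133/40 = -1463/10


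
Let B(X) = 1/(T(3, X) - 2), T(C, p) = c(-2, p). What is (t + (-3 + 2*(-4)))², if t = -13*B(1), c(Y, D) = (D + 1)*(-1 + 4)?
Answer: 3249/16 ≈ 203.06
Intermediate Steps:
c(Y, D) = 3 + 3*D (c(Y, D) = (1 + D)*3 = 3 + 3*D)
T(C, p) = 3 + 3*p
B(X) = 1/(1 + 3*X) (B(X) = 1/((3 + 3*X) - 2) = 1/(1 + 3*X))
t = -13/4 (t = -13/(1 + 3*1) = -13/(1 + 3) = -13/4 ≈ -3.2500)
(t + (-3 + 2*(-4)))² = (-13/4 + (-3 + 2*(-4)))² = (-13/4 + (-3 - 8))² = (-13/4 - 11)² = (-57/4)² = 3249/16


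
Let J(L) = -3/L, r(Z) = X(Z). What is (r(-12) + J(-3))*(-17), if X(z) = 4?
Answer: -85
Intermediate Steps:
r(Z) = 4
(r(-12) + J(-3))*(-17) = (4 - 3/(-3))*(-17) = (4 - 3*(-⅓))*(-17) = (4 + 1)*(-17) = 5*(-17) = -85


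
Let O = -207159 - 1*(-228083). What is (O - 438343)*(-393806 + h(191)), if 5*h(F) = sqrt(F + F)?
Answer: 164382106714 - 417419*sqrt(382)/5 ≈ 1.6438e+11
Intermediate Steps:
O = 20924 (O = -207159 + 228083 = 20924)
h(F) = sqrt(2)*sqrt(F)/5 (h(F) = sqrt(F + F)/5 = sqrt(2*F)/5 = (sqrt(2)*sqrt(F))/5 = sqrt(2)*sqrt(F)/5)
(O - 438343)*(-393806 + h(191)) = (20924 - 438343)*(-393806 + sqrt(2)*sqrt(191)/5) = -417419*(-393806 + sqrt(382)/5) = 164382106714 - 417419*sqrt(382)/5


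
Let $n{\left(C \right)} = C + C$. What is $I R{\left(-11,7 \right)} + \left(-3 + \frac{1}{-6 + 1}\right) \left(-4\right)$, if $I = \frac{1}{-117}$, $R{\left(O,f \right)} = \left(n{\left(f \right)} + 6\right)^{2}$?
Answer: $\frac{5488}{585} \approx 9.3812$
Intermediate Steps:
$n{\left(C \right)} = 2 C$
$R{\left(O,f \right)} = \left(6 + 2 f\right)^{2}$ ($R{\left(O,f \right)} = \left(2 f + 6\right)^{2} = \left(6 + 2 f\right)^{2}$)
$I = - \frac{1}{117} \approx -0.008547$
$I R{\left(-11,7 \right)} + \left(-3 + \frac{1}{-6 + 1}\right) \left(-4\right) = - \frac{4 \left(3 + 7\right)^{2}}{117} + \left(-3 + \frac{1}{-6 + 1}\right) \left(-4\right) = - \frac{4 \cdot 10^{2}}{117} + \left(-3 + \frac{1}{-5}\right) \left(-4\right) = - \frac{4 \cdot 100}{117} + \left(-3 - \frac{1}{5}\right) \left(-4\right) = \left(- \frac{1}{117}\right) 400 - - \frac{64}{5} = - \frac{400}{117} + \frac{64}{5} = \frac{5488}{585}$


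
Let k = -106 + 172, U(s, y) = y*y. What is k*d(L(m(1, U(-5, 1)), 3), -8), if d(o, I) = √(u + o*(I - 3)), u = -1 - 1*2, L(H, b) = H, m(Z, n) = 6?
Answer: 66*I*√69 ≈ 548.24*I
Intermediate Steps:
U(s, y) = y²
u = -3 (u = -1 - 2 = -3)
k = 66
d(o, I) = √(-3 + o*(-3 + I)) (d(o, I) = √(-3 + o*(I - 3)) = √(-3 + o*(-3 + I)))
k*d(L(m(1, U(-5, 1)), 3), -8) = 66*√(-3 - 3*6 - 8*6) = 66*√(-3 - 18 - 48) = 66*√(-69) = 66*(I*√69) = 66*I*√69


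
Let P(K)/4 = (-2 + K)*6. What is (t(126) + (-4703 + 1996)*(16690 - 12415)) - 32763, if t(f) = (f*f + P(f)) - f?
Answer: -11586462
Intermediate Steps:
P(K) = -48 + 24*K (P(K) = 4*((-2 + K)*6) = 4*(-12 + 6*K) = -48 + 24*K)
t(f) = -48 + f**2 + 23*f (t(f) = (f*f + (-48 + 24*f)) - f = (f**2 + (-48 + 24*f)) - f = (-48 + f**2 + 24*f) - f = -48 + f**2 + 23*f)
(t(126) + (-4703 + 1996)*(16690 - 12415)) - 32763 = ((-48 + 126**2 + 23*126) + (-4703 + 1996)*(16690 - 12415)) - 32763 = ((-48 + 15876 + 2898) - 2707*4275) - 32763 = (18726 - 11572425) - 32763 = -11553699 - 32763 = -11586462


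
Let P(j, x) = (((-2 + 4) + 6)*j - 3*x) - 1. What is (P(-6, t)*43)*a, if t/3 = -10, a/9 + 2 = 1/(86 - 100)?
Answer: -460143/14 ≈ -32867.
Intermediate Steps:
a = -261/14 (a = -18 + 9/(86 - 100) = -18 + 9/(-14) = -18 + 9*(-1/14) = -18 - 9/14 = -261/14 ≈ -18.643)
t = -30 (t = 3*(-10) = -30)
P(j, x) = -1 - 3*x + 8*j (P(j, x) = ((2 + 6)*j - 3*x) - 1 = (8*j - 3*x) - 1 = (-3*x + 8*j) - 1 = -1 - 3*x + 8*j)
(P(-6, t)*43)*a = ((-1 - 3*(-30) + 8*(-6))*43)*(-261/14) = ((-1 + 90 - 48)*43)*(-261/14) = (41*43)*(-261/14) = 1763*(-261/14) = -460143/14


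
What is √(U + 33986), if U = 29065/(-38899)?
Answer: √51424180383751/38899 ≈ 184.35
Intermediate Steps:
U = -29065/38899 (U = 29065*(-1/38899) = -29065/38899 ≈ -0.74719)
√(U + 33986) = √(-29065/38899 + 33986) = √(1321992349/38899) = √51424180383751/38899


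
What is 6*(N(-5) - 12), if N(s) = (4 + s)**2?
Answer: -66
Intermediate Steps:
6*(N(-5) - 12) = 6*((4 - 5)**2 - 12) = 6*((-1)**2 - 12) = 6*(1 - 12) = 6*(-11) = -66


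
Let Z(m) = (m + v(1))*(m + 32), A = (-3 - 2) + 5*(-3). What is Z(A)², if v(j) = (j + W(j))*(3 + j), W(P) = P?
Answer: 20736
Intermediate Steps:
A = -20 (A = -5 - 15 = -20)
v(j) = 2*j*(3 + j) (v(j) = (j + j)*(3 + j) = (2*j)*(3 + j) = 2*j*(3 + j))
Z(m) = (8 + m)*(32 + m) (Z(m) = (m + 2*1*(3 + 1))*(m + 32) = (m + 2*1*4)*(32 + m) = (m + 8)*(32 + m) = (8 + m)*(32 + m))
Z(A)² = (256 + (-20)² + 40*(-20))² = (256 + 400 - 800)² = (-144)² = 20736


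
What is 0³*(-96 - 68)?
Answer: 0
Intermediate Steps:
0³*(-96 - 68) = 0*(-164) = 0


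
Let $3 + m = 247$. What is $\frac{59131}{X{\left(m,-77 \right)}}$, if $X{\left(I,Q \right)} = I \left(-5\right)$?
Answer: $- \frac{59131}{1220} \approx -48.468$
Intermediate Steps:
$m = 244$ ($m = -3 + 247 = 244$)
$X{\left(I,Q \right)} = - 5 I$
$\frac{59131}{X{\left(m,-77 \right)}} = \frac{59131}{\left(-5\right) 244} = \frac{59131}{-1220} = 59131 \left(- \frac{1}{1220}\right) = - \frac{59131}{1220}$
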